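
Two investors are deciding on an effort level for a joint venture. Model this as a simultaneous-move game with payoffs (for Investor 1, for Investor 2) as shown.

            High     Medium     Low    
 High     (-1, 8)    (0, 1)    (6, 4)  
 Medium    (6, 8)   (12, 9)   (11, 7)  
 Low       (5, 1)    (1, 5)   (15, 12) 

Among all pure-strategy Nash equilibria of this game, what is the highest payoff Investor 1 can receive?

Both Medium is a pure NE (Investor 1: 12 ≥ 1; Investor 2: 9 ≥ 8). Investor 1 gets 12.
Both Low is a pure NE (Investor 1: 15 ≥ 11; Investor 2: 12 ≥ 5). Investor 1 gets 15.
Every other cell has a profitable deviation for at least one player. Highest of {12, 15} is 15.

15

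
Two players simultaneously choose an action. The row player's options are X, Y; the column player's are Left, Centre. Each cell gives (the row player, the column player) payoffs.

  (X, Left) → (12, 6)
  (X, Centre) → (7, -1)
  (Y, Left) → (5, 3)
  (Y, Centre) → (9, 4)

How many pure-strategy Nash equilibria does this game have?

(X, Left): the row player gets 12 (best alternative 5); the column player gets 6 (best alternative -1). Neither deviates — NE.
(Y, Centre): the row player gets 9 (best alternative 7); the column player gets 4 (best alternative 3). Neither deviates — NE.
(Y, Left) is not a NE: the row player would switch to X (12 > 5).
No other cell survives both best-response checks, so there are 2 pure NE.

2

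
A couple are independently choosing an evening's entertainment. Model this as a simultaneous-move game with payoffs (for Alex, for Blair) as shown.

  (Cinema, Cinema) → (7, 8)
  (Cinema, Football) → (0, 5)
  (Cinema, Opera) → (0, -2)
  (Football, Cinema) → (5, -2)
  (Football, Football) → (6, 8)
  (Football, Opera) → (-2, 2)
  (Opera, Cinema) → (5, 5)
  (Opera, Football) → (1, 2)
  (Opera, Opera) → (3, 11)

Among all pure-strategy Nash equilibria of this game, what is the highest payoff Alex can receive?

7

Both Cinema is a pure NE (Alex: 7 ≥ 5; Blair: 8 ≥ 5). Alex gets 7.
Both Football is a pure NE (Alex: 6 ≥ 1; Blair: 8 ≥ 2). Alex gets 6.
Both Opera is a pure NE (Alex: 3 ≥ 0; Blair: 11 ≥ 5). Alex gets 3.
Every other cell has a profitable deviation for at least one player. Highest of {7, 6, 3} is 7.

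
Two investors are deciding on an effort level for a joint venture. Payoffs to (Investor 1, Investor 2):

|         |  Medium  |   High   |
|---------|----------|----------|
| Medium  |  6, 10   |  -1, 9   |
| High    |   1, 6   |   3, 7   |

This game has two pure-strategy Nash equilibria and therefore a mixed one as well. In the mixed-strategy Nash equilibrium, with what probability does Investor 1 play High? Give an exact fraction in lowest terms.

1/2

Investor 1's mix p on Medium must make Investor 2 indifferent between Medium and High.
Investor 2's payoff from Medium: 10p + 6(1−p). From High: 9p + 7(1−p).
Set equal: 1p = 1(1−p) → p = 1/2.
Probability on High is 1 − 1/2 = 1/2.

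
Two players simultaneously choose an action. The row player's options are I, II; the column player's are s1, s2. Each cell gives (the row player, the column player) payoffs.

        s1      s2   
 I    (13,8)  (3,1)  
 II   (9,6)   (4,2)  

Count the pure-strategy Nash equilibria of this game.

(I, s1): the row player gets 13 (best alternative 9); the column player gets 8 (best alternative 1). Neither deviates — NE.
(II, s2) is not a NE: the column player would switch to s1 (6 > 2).
No other cell survives both best-response checks, so there is 1 pure NE.

1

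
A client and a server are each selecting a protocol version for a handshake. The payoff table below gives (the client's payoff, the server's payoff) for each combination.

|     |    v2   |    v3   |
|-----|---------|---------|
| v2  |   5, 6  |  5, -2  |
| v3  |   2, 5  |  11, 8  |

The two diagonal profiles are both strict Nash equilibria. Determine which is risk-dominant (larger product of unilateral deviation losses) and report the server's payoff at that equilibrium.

At both v2: the client loses 5 − 2 = 3 by deviating; the server loses 6 − (-2) = 8. Product = 3·8 = 24.
At both v3: the client loses 11 − 5 = 6 by deviating; the server loses 8 − 5 = 3. Product = 6·3 = 18.
24 > 18, so both v2 is risk-dominant. The server's payoff there is 6.

6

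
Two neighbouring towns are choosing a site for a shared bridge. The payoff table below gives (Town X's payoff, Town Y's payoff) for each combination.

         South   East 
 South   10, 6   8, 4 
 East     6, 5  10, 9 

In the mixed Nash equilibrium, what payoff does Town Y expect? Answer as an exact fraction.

17/3

Town X mixes with probability p on South, chosen so Town Y is indifferent: 6p + 5(1−p) = 4p + 9(1−p) gives p = 2/3.
Town Y's expected payoff is 6·2/3 + 5·1/3 = 17/3.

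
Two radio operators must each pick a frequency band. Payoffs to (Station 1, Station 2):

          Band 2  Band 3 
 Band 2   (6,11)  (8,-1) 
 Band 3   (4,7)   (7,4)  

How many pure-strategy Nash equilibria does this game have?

1

Both Band 2: Station 1 gets 6 (best alternative 4); Station 2 gets 11 (best alternative -1). Neither deviates — NE.
Both Band 3 is not a NE: Station 1 would switch to Band 2 (8 > 7).
No other cell survives both best-response checks, so there is 1 pure NE.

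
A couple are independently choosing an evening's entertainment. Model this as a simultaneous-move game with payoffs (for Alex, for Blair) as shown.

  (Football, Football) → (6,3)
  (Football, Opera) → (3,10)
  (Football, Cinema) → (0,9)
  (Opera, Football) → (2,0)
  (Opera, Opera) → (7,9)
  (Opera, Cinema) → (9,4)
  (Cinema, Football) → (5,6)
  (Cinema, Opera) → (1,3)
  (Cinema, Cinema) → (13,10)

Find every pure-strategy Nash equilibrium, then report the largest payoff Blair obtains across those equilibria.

10

Both Opera is a pure NE (Alex: 7 ≥ 3; Blair: 9 ≥ 4). Blair gets 9.
Both Cinema is a pure NE (Alex: 13 ≥ 9; Blair: 10 ≥ 6). Blair gets 10.
Every other cell has a profitable deviation for at least one player. Highest of {9, 10} is 10.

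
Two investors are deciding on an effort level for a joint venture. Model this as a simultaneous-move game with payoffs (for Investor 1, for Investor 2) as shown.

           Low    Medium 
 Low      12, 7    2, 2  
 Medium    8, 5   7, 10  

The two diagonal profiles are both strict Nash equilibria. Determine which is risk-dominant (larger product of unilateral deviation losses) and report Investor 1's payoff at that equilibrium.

At both Low: Investor 1 loses 12 − 8 = 4 by deviating; Investor 2 loses 7 − 2 = 5. Product = 4·5 = 20.
At both Medium: Investor 1 loses 7 − 2 = 5 by deviating; Investor 2 loses 10 − 5 = 5. Product = 5·5 = 25.
25 > 20, so both Medium is risk-dominant. Investor 1's payoff there is 7.

7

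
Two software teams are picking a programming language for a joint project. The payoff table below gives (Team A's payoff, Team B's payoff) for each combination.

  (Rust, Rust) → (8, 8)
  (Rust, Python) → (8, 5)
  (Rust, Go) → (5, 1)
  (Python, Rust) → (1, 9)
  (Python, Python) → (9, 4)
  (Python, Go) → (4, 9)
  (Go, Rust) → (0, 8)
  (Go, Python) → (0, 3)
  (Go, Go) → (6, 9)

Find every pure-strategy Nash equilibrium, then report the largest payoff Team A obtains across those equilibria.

Both Rust is a pure NE (Team A: 8 ≥ 1; Team B: 8 ≥ 5). Team A gets 8.
Both Go is a pure NE (Team A: 6 ≥ 5; Team B: 9 ≥ 8). Team A gets 6.
Every other cell has a profitable deviation for at least one player. Highest of {8, 6} is 8.

8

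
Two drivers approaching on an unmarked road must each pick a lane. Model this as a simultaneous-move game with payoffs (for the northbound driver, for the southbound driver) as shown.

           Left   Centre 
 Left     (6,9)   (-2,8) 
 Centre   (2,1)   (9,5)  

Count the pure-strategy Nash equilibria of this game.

2

Both Left: the northbound driver gets 6 (best alternative 2); the southbound driver gets 9 (best alternative 8). Neither deviates — NE.
Both Centre: the northbound driver gets 9 (best alternative -2); the southbound driver gets 5 (best alternative 1). Neither deviates — NE.
(Left, Centre) is not a NE: the northbound driver would switch to Centre (9 > -2).
No other cell survives both best-response checks, so there are 2 pure NE.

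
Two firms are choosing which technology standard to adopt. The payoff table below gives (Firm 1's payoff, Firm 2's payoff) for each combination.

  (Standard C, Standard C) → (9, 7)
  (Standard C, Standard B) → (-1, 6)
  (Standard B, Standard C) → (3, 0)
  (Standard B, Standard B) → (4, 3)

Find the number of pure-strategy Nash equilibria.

Both Standard C: Firm 1 gets 9 (best alternative 3); Firm 2 gets 7 (best alternative 6). Neither deviates — NE.
Both Standard B: Firm 1 gets 4 (best alternative -1); Firm 2 gets 3 (best alternative 0). Neither deviates — NE.
(Standard C, Standard B) is not a NE: Firm 1 would switch to Standard B (4 > -1).
No other cell survives both best-response checks, so there are 2 pure NE.

2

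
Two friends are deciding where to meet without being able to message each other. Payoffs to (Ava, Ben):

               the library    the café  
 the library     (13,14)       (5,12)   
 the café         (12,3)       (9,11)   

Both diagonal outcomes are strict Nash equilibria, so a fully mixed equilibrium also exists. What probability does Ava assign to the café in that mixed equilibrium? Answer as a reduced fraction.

Ava's mix p on the library must make Ben indifferent between the library and the café.
Ben's payoff from the library: 14p + 3(1−p). From the café: 12p + 11(1−p).
Set equal: 2p = 8(1−p) → p = 8/10 = 4/5.
Probability on the café is 1 − 4/5 = 1/5.

1/5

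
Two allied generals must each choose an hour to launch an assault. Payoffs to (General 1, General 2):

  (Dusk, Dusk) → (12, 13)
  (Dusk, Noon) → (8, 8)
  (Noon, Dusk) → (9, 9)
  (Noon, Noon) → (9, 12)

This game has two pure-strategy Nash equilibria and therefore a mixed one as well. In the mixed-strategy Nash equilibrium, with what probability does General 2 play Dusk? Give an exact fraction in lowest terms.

1/4

General 2's mix q on Dusk must make General 1 indifferent between Dusk and Noon.
General 1's payoff from Dusk: 12q + 8(1−q). From Noon: 9q + 9(1−q).
Set equal: 3q = 1(1−q) → q = 1/4.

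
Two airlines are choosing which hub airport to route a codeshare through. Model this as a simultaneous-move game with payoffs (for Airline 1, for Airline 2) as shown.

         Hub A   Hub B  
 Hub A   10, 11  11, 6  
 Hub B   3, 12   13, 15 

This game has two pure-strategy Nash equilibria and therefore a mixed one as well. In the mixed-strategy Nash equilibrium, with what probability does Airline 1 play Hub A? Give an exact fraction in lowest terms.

Airline 1's mix p on Hub A must make Airline 2 indifferent between Hub A and Hub B.
Airline 2's payoff from Hub A: 11p + 12(1−p). From Hub B: 6p + 15(1−p).
Set equal: 5p = 3(1−p) → p = 3/8.

3/8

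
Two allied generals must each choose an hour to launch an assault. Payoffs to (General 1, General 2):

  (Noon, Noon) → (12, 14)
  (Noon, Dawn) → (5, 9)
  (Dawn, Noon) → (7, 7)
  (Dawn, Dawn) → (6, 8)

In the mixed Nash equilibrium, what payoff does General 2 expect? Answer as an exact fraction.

49/6

General 1 mixes with probability p on Noon, chosen so General 2 is indifferent: 14p + 7(1−p) = 9p + 8(1−p) gives p = 1/6.
General 2's expected payoff is 14·1/6 + 7·5/6 = 49/6.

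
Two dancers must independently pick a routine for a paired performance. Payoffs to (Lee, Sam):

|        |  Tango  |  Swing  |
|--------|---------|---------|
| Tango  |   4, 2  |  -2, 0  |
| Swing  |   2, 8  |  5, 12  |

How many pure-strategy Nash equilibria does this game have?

2

Both Tango: Lee gets 4 (best alternative 2); Sam gets 2 (best alternative 0). Neither deviates — NE.
Both Swing: Lee gets 5 (best alternative -2); Sam gets 12 (best alternative 8). Neither deviates — NE.
(Tango, Swing) is not a NE: Lee would switch to Swing (5 > -2).
No other cell survives both best-response checks, so there are 2 pure NE.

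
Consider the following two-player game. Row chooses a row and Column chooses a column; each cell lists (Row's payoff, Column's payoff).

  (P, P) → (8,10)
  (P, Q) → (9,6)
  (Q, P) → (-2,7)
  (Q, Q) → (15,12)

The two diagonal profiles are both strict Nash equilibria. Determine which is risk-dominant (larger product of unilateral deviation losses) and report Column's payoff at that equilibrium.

At both P: Row loses 8 − (-2) = 10 by deviating; Column loses 10 − 6 = 4. Product = 10·4 = 40.
At both Q: Row loses 15 − 9 = 6 by deviating; Column loses 12 − 7 = 5. Product = 6·5 = 30.
40 > 30, so both P is risk-dominant. Column's payoff there is 10.

10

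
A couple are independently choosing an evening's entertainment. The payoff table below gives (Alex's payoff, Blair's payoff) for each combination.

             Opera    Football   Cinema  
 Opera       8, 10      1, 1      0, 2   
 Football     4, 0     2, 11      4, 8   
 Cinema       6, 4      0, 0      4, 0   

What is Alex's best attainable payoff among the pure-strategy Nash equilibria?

8

Both Opera is a pure NE (Alex: 8 ≥ 6; Blair: 10 ≥ 2). Alex gets 8.
Both Football is a pure NE (Alex: 2 ≥ 1; Blair: 11 ≥ 8). Alex gets 2.
Every other cell has a profitable deviation for at least one player. Highest of {8, 2} is 8.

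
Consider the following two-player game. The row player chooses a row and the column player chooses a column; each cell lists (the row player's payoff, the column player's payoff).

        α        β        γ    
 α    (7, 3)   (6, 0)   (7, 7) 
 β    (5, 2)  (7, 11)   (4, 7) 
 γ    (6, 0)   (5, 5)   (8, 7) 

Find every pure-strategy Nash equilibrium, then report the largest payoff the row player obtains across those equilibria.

8

Both β is a pure NE (the row player: 7 ≥ 6; the column player: 11 ≥ 7). The row player gets 7.
Both γ is a pure NE (the row player: 8 ≥ 7; the column player: 7 ≥ 5). The row player gets 8.
Every other cell has a profitable deviation for at least one player. Highest of {7, 8} is 8.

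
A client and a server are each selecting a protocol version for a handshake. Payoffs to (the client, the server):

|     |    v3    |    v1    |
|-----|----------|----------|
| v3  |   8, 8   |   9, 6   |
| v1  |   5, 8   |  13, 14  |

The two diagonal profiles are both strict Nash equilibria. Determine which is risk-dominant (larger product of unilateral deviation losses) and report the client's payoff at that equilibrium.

At both v3: the client loses 8 − 5 = 3 by deviating; the server loses 8 − 6 = 2. Product = 3·2 = 6.
At both v1: the client loses 13 − 9 = 4 by deviating; the server loses 14 − 8 = 6. Product = 4·6 = 24.
24 > 6, so both v1 is risk-dominant. The client's payoff there is 13.

13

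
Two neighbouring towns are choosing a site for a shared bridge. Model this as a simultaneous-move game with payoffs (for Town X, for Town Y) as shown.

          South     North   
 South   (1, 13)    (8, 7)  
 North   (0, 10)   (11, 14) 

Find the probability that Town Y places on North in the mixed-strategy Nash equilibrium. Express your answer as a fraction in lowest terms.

Town Y's mix q on South must make Town X indifferent between South and North.
Town X's payoff from South: 1q + 8(1−q). From North: 0q + 11(1−q).
Set equal: 1q = 3(1−q) → q = 3/4.
Probability on North is 1 − 3/4 = 1/4.

1/4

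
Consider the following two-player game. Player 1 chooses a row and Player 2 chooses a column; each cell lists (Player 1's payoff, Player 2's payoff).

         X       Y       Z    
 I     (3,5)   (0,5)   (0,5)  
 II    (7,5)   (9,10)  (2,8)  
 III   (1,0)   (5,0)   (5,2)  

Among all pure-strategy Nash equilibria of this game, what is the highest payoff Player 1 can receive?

9

(II, Y) is a pure NE (Player 1: 9 ≥ 5; Player 2: 10 ≥ 8). Player 1 gets 9.
(III, Z) is a pure NE (Player 1: 5 ≥ 2; Player 2: 2 ≥ 0). Player 1 gets 5.
Every other cell has a profitable deviation for at least one player. Highest of {9, 5} is 9.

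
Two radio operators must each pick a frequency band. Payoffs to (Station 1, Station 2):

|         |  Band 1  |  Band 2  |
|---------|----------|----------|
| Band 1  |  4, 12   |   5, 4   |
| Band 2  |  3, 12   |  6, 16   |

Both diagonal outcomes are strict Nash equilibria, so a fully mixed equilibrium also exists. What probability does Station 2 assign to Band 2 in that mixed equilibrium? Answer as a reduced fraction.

Station 2's mix q on Band 1 must make Station 1 indifferent between Band 1 and Band 2.
Station 1's payoff from Band 1: 4q + 5(1−q). From Band 2: 3q + 6(1−q).
Set equal: 1q = 1(1−q) → q = 1/2.
Probability on Band 2 is 1 − 1/2 = 1/2.

1/2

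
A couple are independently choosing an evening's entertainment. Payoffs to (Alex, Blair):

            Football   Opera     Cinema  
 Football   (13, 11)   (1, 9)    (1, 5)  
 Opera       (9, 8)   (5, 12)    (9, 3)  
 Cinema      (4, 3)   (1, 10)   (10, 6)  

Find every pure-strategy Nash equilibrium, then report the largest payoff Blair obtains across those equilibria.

Both Football is a pure NE (Alex: 13 ≥ 9; Blair: 11 ≥ 9). Blair gets 11.
Both Opera is a pure NE (Alex: 5 ≥ 1; Blair: 12 ≥ 8). Blair gets 12.
Every other cell has a profitable deviation for at least one player. Highest of {11, 12} is 12.

12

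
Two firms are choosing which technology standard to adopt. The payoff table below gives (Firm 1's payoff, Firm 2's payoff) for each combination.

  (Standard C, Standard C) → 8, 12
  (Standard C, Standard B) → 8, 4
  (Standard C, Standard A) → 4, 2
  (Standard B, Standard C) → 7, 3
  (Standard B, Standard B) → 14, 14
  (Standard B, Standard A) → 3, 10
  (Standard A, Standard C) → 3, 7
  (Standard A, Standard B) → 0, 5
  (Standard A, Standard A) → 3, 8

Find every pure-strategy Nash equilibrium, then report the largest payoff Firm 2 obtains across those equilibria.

14

Both Standard C is a pure NE (Firm 1: 8 ≥ 7; Firm 2: 12 ≥ 4). Firm 2 gets 12.
Both Standard B is a pure NE (Firm 1: 14 ≥ 8; Firm 2: 14 ≥ 10). Firm 2 gets 14.
Every other cell has a profitable deviation for at least one player. Highest of {12, 14} is 14.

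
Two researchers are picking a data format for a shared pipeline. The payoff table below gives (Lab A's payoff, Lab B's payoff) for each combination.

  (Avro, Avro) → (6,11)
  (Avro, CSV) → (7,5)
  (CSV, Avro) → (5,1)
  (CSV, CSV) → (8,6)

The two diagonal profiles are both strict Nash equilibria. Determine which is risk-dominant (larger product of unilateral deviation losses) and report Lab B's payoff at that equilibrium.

At both Avro: Lab A loses 6 − 5 = 1 by deviating; Lab B loses 11 − 5 = 6. Product = 1·6 = 6.
At both CSV: Lab A loses 8 − 7 = 1 by deviating; Lab B loses 6 − 1 = 5. Product = 1·5 = 5.
6 > 5, so both Avro is risk-dominant. Lab B's payoff there is 11.

11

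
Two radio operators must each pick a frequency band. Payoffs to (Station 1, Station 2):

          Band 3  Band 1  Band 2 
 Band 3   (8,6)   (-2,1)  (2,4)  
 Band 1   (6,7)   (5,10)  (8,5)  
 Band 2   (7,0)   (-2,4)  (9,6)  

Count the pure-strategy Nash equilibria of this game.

3

Both Band 3: Station 1 gets 8 (best alternative 7); Station 2 gets 6 (best alternative 4). Neither deviates — NE.
Both Band 1: Station 1 gets 5 (best alternative -2); Station 2 gets 10 (best alternative 7). Neither deviates — NE.
Both Band 2: Station 1 gets 9 (best alternative 8); Station 2 gets 6 (best alternative 4). Neither deviates — NE.
(Band 2, Band 1) is not a NE: Station 1 would switch to Band 1 (5 > -2).
No other cell survives both best-response checks, so there are 3 pure NE.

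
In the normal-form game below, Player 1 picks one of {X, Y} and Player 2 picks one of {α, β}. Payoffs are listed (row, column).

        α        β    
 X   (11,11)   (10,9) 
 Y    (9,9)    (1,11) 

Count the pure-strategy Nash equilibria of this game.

1

(X, α): Player 1 gets 11 (best alternative 9); Player 2 gets 11 (best alternative 9). Neither deviates — NE.
(Y, β) is not a NE: Player 1 would switch to X (10 > 1).
No other cell survives both best-response checks, so there is 1 pure NE.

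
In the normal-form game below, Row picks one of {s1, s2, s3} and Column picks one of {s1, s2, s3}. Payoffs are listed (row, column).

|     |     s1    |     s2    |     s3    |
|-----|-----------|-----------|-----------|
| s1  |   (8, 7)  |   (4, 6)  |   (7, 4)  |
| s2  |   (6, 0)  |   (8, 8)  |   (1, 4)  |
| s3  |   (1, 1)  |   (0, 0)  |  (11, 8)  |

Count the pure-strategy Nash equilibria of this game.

Both s1: Row gets 8 (best alternative 6); Column gets 7 (best alternative 6). Neither deviates — NE.
Both s2: Row gets 8 (best alternative 4); Column gets 8 (best alternative 4). Neither deviates — NE.
Both s3: Row gets 11 (best alternative 7); Column gets 8 (best alternative 1). Neither deviates — NE.
(s1, s2) is not a NE: Row would switch to s2 (8 > 4).
No other cell survives both best-response checks, so there are 3 pure NE.

3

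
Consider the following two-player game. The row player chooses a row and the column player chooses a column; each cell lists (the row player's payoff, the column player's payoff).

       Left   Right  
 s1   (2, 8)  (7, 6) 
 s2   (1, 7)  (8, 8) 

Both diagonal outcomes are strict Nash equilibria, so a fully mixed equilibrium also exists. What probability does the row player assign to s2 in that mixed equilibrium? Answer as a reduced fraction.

The row player's mix p on s1 must make the column player indifferent between Left and Right.
The column player's payoff from Left: 8p + 7(1−p). From Right: 6p + 8(1−p).
Set equal: 2p = 1(1−p) → p = 1/3.
Probability on s2 is 1 − 1/3 = 2/3.

2/3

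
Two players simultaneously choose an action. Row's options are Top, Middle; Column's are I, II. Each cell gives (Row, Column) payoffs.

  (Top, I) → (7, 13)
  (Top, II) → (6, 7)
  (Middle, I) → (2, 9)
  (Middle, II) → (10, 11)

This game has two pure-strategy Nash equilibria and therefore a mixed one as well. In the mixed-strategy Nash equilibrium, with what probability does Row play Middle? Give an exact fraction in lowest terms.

Row's mix p on Top must make Column indifferent between I and II.
Column's payoff from I: 13p + 9(1−p). From II: 7p + 11(1−p).
Set equal: 6p = 2(1−p) → p = 2/8 = 1/4.
Probability on Middle is 1 − 1/4 = 3/4.

3/4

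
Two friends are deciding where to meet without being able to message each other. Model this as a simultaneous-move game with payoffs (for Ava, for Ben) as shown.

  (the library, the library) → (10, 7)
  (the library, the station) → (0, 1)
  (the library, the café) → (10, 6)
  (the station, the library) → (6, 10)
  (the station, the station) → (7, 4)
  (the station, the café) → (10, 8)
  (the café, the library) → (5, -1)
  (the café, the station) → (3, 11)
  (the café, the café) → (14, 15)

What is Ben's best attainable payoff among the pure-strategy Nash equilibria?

15

Both the library is a pure NE (Ava: 10 ≥ 6; Ben: 7 ≥ 6). Ben gets 7.
Both the café is a pure NE (Ava: 14 ≥ 10; Ben: 15 ≥ 11). Ben gets 15.
Every other cell has a profitable deviation for at least one player. Highest of {7, 15} is 15.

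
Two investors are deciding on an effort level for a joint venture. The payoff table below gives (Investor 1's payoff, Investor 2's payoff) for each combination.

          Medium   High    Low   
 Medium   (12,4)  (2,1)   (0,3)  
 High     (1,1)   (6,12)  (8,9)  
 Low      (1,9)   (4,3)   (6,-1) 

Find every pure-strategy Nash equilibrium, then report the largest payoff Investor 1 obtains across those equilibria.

12

Both Medium is a pure NE (Investor 1: 12 ≥ 1; Investor 2: 4 ≥ 3). Investor 1 gets 12.
Both High is a pure NE (Investor 1: 6 ≥ 4; Investor 2: 12 ≥ 9). Investor 1 gets 6.
Every other cell has a profitable deviation for at least one player. Highest of {12, 6} is 12.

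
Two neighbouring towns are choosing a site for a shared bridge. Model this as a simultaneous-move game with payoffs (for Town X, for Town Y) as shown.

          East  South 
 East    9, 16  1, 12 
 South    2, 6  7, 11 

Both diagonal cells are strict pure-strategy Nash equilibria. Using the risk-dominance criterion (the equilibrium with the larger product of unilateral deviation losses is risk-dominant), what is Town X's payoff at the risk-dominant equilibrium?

At both East: Town X loses 9 − 2 = 7 by deviating; Town Y loses 16 − 12 = 4. Product = 7·4 = 28.
At both South: Town X loses 7 − 1 = 6 by deviating; Town Y loses 11 − 6 = 5. Product = 6·5 = 30.
30 > 28, so both South is risk-dominant. Town X's payoff there is 7.

7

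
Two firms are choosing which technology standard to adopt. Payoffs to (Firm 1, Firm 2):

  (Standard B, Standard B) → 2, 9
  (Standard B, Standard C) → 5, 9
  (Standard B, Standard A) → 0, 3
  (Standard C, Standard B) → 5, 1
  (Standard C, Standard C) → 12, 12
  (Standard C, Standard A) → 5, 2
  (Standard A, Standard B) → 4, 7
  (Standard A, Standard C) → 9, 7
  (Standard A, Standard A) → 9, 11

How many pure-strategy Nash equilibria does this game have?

Both Standard C: Firm 1 gets 12 (best alternative 9); Firm 2 gets 12 (best alternative 2). Neither deviates — NE.
Both Standard A: Firm 1 gets 9 (best alternative 5); Firm 2 gets 11 (best alternative 7). Neither deviates — NE.
Both Standard B is not a NE: Firm 1 would switch to Standard C (5 > 2).
No other cell survives both best-response checks, so there are 2 pure NE.

2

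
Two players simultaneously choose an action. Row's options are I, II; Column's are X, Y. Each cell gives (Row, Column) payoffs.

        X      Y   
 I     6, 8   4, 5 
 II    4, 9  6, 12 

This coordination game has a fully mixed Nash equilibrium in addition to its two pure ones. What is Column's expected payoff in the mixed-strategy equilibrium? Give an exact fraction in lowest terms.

17/2

Row mixes with probability p on I, chosen so Column is indifferent: 8p + 9(1−p) = 5p + 12(1−p) gives p = 1/2.
Column's expected payoff is 8·1/2 + 9·1/2 = 17/2.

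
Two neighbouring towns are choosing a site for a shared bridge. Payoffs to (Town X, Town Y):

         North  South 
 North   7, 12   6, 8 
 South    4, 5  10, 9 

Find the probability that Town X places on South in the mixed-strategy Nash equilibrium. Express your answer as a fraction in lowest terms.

Town X's mix p on North must make Town Y indifferent between North and South.
Town Y's payoff from North: 12p + 5(1−p). From South: 8p + 9(1−p).
Set equal: 4p = 4(1−p) → p = 4/8 = 1/2.
Probability on South is 1 − 1/2 = 1/2.

1/2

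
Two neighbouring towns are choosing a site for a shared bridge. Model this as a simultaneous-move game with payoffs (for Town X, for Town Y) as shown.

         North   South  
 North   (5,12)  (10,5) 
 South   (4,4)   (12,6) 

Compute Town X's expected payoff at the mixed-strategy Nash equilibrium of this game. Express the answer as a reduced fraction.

Town Y mixes with probability q on North, chosen so Town X is indifferent: 5q + 10(1−q) = 4q + 12(1−q) gives q = 2/3.
Town X's expected payoff (from either row, since indifferent) is 5·2/3 + 10·1/3 = 20/3.

20/3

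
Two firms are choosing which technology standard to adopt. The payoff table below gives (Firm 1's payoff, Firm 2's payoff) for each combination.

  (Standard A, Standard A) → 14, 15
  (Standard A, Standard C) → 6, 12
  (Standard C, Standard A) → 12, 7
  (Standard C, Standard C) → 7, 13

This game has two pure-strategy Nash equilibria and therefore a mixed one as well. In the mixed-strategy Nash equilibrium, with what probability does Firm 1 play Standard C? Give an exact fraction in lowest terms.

1/3

Firm 1's mix p on Standard A must make Firm 2 indifferent between Standard A and Standard C.
Firm 2's payoff from Standard A: 15p + 7(1−p). From Standard C: 12p + 13(1−p).
Set equal: 3p = 6(1−p) → p = 6/9 = 2/3.
Probability on Standard C is 1 − 2/3 = 1/3.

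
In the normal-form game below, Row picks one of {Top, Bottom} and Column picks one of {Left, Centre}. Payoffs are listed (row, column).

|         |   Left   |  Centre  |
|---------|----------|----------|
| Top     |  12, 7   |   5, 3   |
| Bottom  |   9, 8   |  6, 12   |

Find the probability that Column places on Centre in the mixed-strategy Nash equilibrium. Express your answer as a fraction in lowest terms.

3/4

Column's mix q on Left must make Row indifferent between Top and Bottom.
Row's payoff from Top: 12q + 5(1−q). From Bottom: 9q + 6(1−q).
Set equal: 3q = 1(1−q) → q = 1/4.
Probability on Centre is 1 − 1/4 = 3/4.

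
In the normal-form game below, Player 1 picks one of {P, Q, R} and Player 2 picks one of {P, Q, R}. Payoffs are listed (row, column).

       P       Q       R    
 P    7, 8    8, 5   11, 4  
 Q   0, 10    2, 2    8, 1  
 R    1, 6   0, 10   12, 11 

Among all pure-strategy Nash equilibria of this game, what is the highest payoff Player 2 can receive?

11

Both P is a pure NE (Player 1: 7 ≥ 1; Player 2: 8 ≥ 5). Player 2 gets 8.
Both R is a pure NE (Player 1: 12 ≥ 11; Player 2: 11 ≥ 10). Player 2 gets 11.
Every other cell has a profitable deviation for at least one player. Highest of {8, 11} is 11.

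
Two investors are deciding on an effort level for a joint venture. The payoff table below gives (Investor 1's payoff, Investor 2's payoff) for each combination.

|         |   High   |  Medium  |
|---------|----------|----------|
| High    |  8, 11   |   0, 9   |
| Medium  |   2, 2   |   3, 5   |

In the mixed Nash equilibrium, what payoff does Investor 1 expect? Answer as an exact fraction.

Investor 2 mixes with probability q on High, chosen so Investor 1 is indifferent: 8q + 0(1−q) = 2q + 3(1−q) gives q = 1/3.
Investor 1's expected payoff (from either row, since indifferent) is 8·1/3 + 0·2/3 = 8/3.

8/3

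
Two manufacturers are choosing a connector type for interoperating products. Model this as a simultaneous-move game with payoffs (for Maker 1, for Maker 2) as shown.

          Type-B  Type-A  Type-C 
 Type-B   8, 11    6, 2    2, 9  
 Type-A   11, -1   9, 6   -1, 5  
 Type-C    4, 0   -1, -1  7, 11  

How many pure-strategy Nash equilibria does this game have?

Both Type-A: Maker 1 gets 9 (best alternative 6); Maker 2 gets 6 (best alternative 5). Neither deviates — NE.
Both Type-C: Maker 1 gets 7 (best alternative 2); Maker 2 gets 11 (best alternative 0). Neither deviates — NE.
Both Type-B is not a NE: Maker 1 would switch to Type-A (11 > 8).
No other cell survives both best-response checks, so there are 2 pure NE.

2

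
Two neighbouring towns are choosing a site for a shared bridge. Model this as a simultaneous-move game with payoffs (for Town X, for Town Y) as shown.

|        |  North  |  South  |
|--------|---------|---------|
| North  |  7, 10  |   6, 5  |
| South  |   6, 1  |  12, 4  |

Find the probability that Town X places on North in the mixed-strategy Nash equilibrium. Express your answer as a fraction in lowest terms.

3/8

Town X's mix p on North must make Town Y indifferent between North and South.
Town Y's payoff from North: 10p + 1(1−p). From South: 5p + 4(1−p).
Set equal: 5p = 3(1−p) → p = 3/8.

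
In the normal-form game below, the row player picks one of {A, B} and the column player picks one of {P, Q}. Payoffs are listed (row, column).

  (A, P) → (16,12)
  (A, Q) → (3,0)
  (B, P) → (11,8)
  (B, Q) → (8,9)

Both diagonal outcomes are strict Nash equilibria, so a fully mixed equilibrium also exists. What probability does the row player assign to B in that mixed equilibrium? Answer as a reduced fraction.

The row player's mix p on A must make the column player indifferent between P and Q.
The column player's payoff from P: 12p + 8(1−p). From Q: 0p + 9(1−p).
Set equal: 12p = 1(1−p) → p = 1/13.
Probability on B is 1 − 1/13 = 12/13.

12/13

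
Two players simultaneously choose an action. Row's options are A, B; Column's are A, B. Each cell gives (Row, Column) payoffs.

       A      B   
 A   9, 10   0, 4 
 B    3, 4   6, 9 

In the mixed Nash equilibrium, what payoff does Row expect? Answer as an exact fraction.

9/2

Column mixes with probability q on A, chosen so Row is indifferent: 9q + 0(1−q) = 3q + 6(1−q) gives q = 1/2.
Row's expected payoff (from either row, since indifferent) is 9·1/2 + 0·1/2 = 9/2.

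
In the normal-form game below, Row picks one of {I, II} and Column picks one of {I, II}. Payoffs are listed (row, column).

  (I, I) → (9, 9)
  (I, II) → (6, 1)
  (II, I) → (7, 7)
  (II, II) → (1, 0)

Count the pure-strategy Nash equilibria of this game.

1

Both I: Row gets 9 (best alternative 7); Column gets 9 (best alternative 1). Neither deviates — NE.
Both II is not a NE: Row would switch to I (6 > 1).
No other cell survives both best-response checks, so there is 1 pure NE.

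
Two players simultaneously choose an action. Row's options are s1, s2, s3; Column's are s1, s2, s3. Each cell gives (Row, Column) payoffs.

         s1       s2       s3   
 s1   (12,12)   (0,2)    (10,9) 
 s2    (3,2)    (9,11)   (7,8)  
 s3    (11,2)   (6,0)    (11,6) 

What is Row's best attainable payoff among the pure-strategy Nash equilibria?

12

Both s1 is a pure NE (Row: 12 ≥ 11; Column: 12 ≥ 9). Row gets 12.
Both s2 is a pure NE (Row: 9 ≥ 6; Column: 11 ≥ 8). Row gets 9.
Both s3 is a pure NE (Row: 11 ≥ 10; Column: 6 ≥ 2). Row gets 11.
Every other cell has a profitable deviation for at least one player. Highest of {12, 9, 11} is 12.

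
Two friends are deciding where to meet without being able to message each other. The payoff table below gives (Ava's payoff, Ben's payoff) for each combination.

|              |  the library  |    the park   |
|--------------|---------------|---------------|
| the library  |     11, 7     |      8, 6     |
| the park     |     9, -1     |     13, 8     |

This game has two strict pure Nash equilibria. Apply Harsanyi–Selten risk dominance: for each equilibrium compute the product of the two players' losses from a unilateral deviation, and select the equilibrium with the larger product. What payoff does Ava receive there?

13

At both the library: Ava loses 11 − 9 = 2 by deviating; Ben loses 7 − 6 = 1. Product = 2·1 = 2.
At both the park: Ava loses 13 − 8 = 5 by deviating; Ben loses 8 − (-1) = 9. Product = 5·9 = 45.
45 > 2, so both the park is risk-dominant. Ava's payoff there is 13.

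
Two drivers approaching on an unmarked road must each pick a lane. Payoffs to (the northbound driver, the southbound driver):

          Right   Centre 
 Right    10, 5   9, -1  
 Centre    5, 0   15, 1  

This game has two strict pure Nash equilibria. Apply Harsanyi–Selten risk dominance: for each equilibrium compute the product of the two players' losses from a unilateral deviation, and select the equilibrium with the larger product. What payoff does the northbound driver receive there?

At both Right: the northbound driver loses 10 − 5 = 5 by deviating; the southbound driver loses 5 − (-1) = 6. Product = 5·6 = 30.
At both Centre: the northbound driver loses 15 − 9 = 6 by deviating; the southbound driver loses 1 − 0 = 1. Product = 6·1 = 6.
30 > 6, so both Right is risk-dominant. The northbound driver's payoff there is 10.

10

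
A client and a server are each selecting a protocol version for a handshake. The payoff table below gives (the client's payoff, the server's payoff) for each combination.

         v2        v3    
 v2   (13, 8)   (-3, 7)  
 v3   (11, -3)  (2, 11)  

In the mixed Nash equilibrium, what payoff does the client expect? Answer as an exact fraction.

The server mixes with probability q on v2, chosen so the client is indifferent: 13q + (-3)(1−q) = 11q + 2(1−q) gives q = 5/7.
The client's expected payoff (from either row, since indifferent) is 13·5/7 + (-3)·2/7 = 59/7.

59/7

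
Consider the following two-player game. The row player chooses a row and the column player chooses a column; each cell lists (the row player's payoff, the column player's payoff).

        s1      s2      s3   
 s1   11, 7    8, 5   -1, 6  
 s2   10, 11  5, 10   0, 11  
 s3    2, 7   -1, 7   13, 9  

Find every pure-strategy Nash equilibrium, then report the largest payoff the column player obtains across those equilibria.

9

Both s1 is a pure NE (the row player: 11 ≥ 10; the column player: 7 ≥ 6). The column player gets 7.
Both s3 is a pure NE (the row player: 13 ≥ 0; the column player: 9 ≥ 7). The column player gets 9.
Every other cell has a profitable deviation for at least one player. Highest of {7, 9} is 9.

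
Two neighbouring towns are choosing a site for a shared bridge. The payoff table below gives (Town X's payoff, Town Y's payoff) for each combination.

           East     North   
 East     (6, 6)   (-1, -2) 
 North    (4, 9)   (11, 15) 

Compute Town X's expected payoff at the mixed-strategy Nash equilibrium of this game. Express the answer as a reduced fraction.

Town Y mixes with probability q on East, chosen so Town X is indifferent: 6q + (-1)(1−q) = 4q + 11(1−q) gives q = 6/7.
Town X's expected payoff (from either row, since indifferent) is 6·6/7 + (-1)·1/7 = 5.

5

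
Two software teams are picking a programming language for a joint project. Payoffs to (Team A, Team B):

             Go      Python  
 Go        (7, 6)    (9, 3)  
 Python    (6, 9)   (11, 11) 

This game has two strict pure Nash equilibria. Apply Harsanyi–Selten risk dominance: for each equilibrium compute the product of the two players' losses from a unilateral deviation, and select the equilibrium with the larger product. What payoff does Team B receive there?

11

At both Go: Team A loses 7 − 6 = 1 by deviating; Team B loses 6 − 3 = 3. Product = 1·3 = 3.
At both Python: Team A loses 11 − 9 = 2 by deviating; Team B loses 11 − 9 = 2. Product = 2·2 = 4.
4 > 3, so both Python is risk-dominant. Team B's payoff there is 11.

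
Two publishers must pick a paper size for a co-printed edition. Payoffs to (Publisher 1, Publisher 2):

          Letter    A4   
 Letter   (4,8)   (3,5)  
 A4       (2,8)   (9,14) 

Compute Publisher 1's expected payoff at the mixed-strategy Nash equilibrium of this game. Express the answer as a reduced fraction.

Publisher 2 mixes with probability q on Letter, chosen so Publisher 1 is indifferent: 4q + 3(1−q) = 2q + 9(1−q) gives q = 3/4.
Publisher 1's expected payoff (from either row, since indifferent) is 4·3/4 + 3·1/4 = 15/4.

15/4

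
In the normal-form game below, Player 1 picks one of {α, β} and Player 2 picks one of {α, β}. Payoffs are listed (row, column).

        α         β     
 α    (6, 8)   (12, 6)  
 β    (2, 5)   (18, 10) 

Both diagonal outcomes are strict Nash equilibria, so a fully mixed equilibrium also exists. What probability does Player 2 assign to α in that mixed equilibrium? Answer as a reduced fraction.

3/5

Player 2's mix q on α must make Player 1 indifferent between α and β.
Player 1's payoff from α: 6q + 12(1−q). From β: 2q + 18(1−q).
Set equal: 4q = 6(1−q) → q = 6/10 = 3/5.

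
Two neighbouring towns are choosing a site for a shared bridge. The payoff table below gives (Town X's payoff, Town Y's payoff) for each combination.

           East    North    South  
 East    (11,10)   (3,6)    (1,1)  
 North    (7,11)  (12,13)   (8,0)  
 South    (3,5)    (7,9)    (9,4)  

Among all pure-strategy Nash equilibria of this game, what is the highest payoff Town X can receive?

Both East is a pure NE (Town X: 11 ≥ 7; Town Y: 10 ≥ 6). Town X gets 11.
Both North is a pure NE (Town X: 12 ≥ 7; Town Y: 13 ≥ 11). Town X gets 12.
Every other cell has a profitable deviation for at least one player. Highest of {11, 12} is 12.

12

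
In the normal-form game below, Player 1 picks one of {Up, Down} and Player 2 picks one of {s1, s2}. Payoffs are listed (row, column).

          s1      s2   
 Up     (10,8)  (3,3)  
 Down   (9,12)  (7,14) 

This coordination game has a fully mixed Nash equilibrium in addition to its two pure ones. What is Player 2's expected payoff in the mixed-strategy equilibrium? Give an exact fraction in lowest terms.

Player 1 mixes with probability p on Up, chosen so Player 2 is indifferent: 8p + 12(1−p) = 3p + 14(1−p) gives p = 2/7.
Player 2's expected payoff is 8·2/7 + 12·5/7 = 76/7.

76/7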